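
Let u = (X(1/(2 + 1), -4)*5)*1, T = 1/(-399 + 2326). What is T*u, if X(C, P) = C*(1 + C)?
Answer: 20/17343 ≈ 0.0011532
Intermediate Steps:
T = 1/1927 ≈ 0.00051894
u = 20/9 (u = (((1 + 1/(2 + 1))/(2 + 1))*5)*1 = (((1 + 1/3)/3)*5)*1 = (((1 + ⅓)/3)*5)*1 = (((⅓)*(4/3))*5)*1 = ((4/9)*5)*1 = (20/9)*1 = 20/9 ≈ 2.2222)
T*u = (1/1927)*(20/9) = 20/17343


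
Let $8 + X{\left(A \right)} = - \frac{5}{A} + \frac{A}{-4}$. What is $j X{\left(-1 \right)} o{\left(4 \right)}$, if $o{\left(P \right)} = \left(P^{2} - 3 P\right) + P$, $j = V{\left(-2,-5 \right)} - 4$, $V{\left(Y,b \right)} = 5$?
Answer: $-22$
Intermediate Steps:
$X{\left(A \right)} = -8 - \frac{5}{A} - \frac{A}{4}$ ($X{\left(A \right)} = -8 + \left(- \frac{5}{A} + \frac{A}{-4}\right) = -8 + \left(- \frac{5}{A} + A \left(- \frac{1}{4}\right)\right) = -8 - \left(\frac{5}{A} + \frac{A}{4}\right) = -8 - \frac{5}{A} - \frac{A}{4}$)
$j = 1$ ($j = 5 - 4 = 1$)
$o{\left(P \right)} = P^{2} - 2 P$
$j X{\left(-1 \right)} o{\left(4 \right)} = 1 \left(-8 - \frac{5}{-1} - - \frac{1}{4}\right) 4 \left(-2 + 4\right) = 1 \left(-8 - -5 + \frac{1}{4}\right) 4 \cdot 2 = 1 \left(-8 + 5 + \frac{1}{4}\right) 8 = 1 \left(- \frac{11}{4}\right) 8 = \left(- \frac{11}{4}\right) 8 = -22$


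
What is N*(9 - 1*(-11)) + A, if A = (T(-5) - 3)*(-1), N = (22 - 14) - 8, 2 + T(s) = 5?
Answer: 0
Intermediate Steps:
T(s) = 3 (T(s) = -2 + 5 = 3)
N = 0 (N = 8 - 8 = 0)
A = 0 (A = (3 - 3)*(-1) = 0*(-1) = 0)
N*(9 - 1*(-11)) + A = 0*(9 - 1*(-11)) + 0 = 0*(9 + 11) + 0 = 0*20 + 0 = 0 + 0 = 0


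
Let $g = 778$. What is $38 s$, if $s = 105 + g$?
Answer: $33554$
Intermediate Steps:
$s = 883$ ($s = 105 + 778 = 883$)
$38 s = 38 \cdot 883 = 33554$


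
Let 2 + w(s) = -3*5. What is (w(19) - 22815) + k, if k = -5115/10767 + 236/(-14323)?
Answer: -1173709867223/51405247 ≈ -22833.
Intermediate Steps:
w(s) = -17 (w(s) = -2 - 3*5 = -2 - 15 = -17)
k = -25267719/51405247 (k = -5115*1/10767 + 236*(-1/14323) = -1705/3589 - 236/14323 = -25267719/51405247 ≈ -0.49154)
(w(19) - 22815) + k = (-17 - 22815) - 25267719/51405247 = -22832 - 25267719/51405247 = -1173709867223/51405247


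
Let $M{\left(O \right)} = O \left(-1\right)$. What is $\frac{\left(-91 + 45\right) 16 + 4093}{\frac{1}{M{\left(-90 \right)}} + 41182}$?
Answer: $\frac{302130}{3706381} \approx 0.081516$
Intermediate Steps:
$M{\left(O \right)} = - O$
$\frac{\left(-91 + 45\right) 16 + 4093}{\frac{1}{M{\left(-90 \right)}} + 41182} = \frac{\left(-91 + 45\right) 16 + 4093}{\frac{1}{\left(-1\right) \left(-90\right)} + 41182} = \frac{\left(-46\right) 16 + 4093}{\frac{1}{90} + 41182} = \frac{-736 + 4093}{\frac{1}{90} + 41182} = \frac{3357}{\frac{3706381}{90}} = 3357 \cdot \frac{90}{3706381} = \frac{302130}{3706381}$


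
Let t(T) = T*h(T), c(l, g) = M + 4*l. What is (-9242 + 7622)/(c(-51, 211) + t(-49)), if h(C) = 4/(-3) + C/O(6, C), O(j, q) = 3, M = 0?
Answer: -972/397 ≈ -2.4484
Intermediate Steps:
c(l, g) = 4*l (c(l, g) = 0 + 4*l = 4*l)
h(C) = -4/3 + C/3 (h(C) = 4/(-3) + C/3 = 4*(-⅓) + C*(⅓) = -4/3 + C/3)
t(T) = T*(-4/3 + T/3)
(-9242 + 7622)/(c(-51, 211) + t(-49)) = (-9242 + 7622)/(4*(-51) + (⅓)*(-49)*(-4 - 49)) = -1620/(-204 + (⅓)*(-49)*(-53)) = -1620/(-204 + 2597/3) = -1620/1985/3 = -1620*3/1985 = -972/397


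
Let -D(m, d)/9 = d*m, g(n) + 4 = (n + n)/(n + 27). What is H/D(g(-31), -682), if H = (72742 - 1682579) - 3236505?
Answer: -4846342/70587 ≈ -68.658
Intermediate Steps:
g(n) = -4 + 2*n/(27 + n) (g(n) = -4 + (n + n)/(n + 27) = -4 + (2*n)/(27 + n) = -4 + 2*n/(27 + n))
D(m, d) = -9*d*m
H = -4846342 (H = -1609837 - 3236505 = -4846342)
H/D(g(-31), -682) = -4846342*(27 - 31)/(12276*(-54 - 1*(-31))) = -4846342*(-1/(3069*(-54 + 31))) = -4846342/((-9*(-682)*2*(-¼)*(-23))) = -4846342/((-9*(-682)*23/2)) = -4846342/70587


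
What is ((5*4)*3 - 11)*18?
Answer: 882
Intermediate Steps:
((5*4)*3 - 11)*18 = (20*3 - 11)*18 = (60 - 11)*18 = 49*18 = 882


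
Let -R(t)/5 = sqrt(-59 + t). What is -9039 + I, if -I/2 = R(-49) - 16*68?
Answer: -6863 + 60*I*sqrt(3) ≈ -6863.0 + 103.92*I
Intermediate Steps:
R(t) = -5*sqrt(-59 + t)
I = 2176 + 60*I*sqrt(3) (I = -2*(-5*sqrt(-59 - 49) - 16*68) = -2*(-30*I*sqrt(3) - 1088) = -2*(-1088 - 30*I*sqrt(3)) = 2176 + 60*I*sqrt(3) ≈ 2176.0 + 103.92*I)
-9039 + I = -9039 + (2176 + 60*I*sqrt(3)) = -6863 + 60*I*sqrt(3)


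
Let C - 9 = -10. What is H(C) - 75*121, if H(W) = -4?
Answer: -9079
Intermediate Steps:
C = -1 (C = 9 - 10 = -1)
H(C) - 75*121 = -4 - 75*121 = -4 - 9075 = -9079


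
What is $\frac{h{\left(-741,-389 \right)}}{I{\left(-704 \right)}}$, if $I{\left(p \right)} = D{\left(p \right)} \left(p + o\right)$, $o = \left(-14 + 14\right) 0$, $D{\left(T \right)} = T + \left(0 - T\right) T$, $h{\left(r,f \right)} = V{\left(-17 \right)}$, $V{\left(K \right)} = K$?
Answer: $- \frac{17}{349409280} \approx -4.8654 \cdot 10^{-8}$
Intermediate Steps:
$h{\left(r,f \right)} = -17$
$D{\left(T \right)} = T - T^{2}$ ($D{\left(T \right)} = T + - T T = T - T^{2}$)
$o = 0$ ($o = 0 \cdot 0 = 0$)
$I{\left(p \right)} = p^{2} \left(1 - p\right)$ ($I{\left(p \right)} = p \left(1 - p\right) \left(p + 0\right) = p \left(1 - p\right) p = p^{2} \left(1 - p\right)$)
$\frac{h{\left(-741,-389 \right)}}{I{\left(-704 \right)}} = - \frac{17}{\left(-704\right)^{2} \left(1 - -704\right)} = - \frac{17}{495616 \left(1 + 704\right)} = - \frac{17}{495616 \cdot 705} = - \frac{17}{349409280}$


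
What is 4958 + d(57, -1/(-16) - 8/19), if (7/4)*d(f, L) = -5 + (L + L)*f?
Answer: 69045/14 ≈ 4931.8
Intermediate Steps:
d(f, L) = -20/7 + 8*L*f/7 (d(f, L) = 4*(-5 + (L + L)*f)/7 = 4*(-5 + (2*L)*f)/7 = 4*(-5 + 2*L*f)/7 = -20/7 + 8*L*f/7)
4958 + d(57, -1/(-16) - 8/19) = 4958 + (-20/7 + (8/7)*(-1/(-16) - 8/19)*57) = 4958 + (-20/7 + (8/7)*(-1*(-1/16) - 8*1/19)*57) = 4958 + (-20/7 + (8/7)*(1/16 - 8/19)*57) = 4958 + (-20/7 + (8/7)*(-109/304)*57) = 4958 + (-20/7 - 327/14) = 4958 - 367/14 = 69045/14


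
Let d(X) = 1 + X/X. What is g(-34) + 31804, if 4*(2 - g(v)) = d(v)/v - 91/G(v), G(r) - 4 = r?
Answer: 64882723/2040 ≈ 31805.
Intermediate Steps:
G(r) = 4 + r
d(X) = 2 (d(X) = 1 + 1 = 2)
g(v) = 2 - 1/(2*v) + 91/(4*(4 + v)) (g(v) = 2 - (2/v - 91/(4 + v))/4 = 2 - (-91/(4 + v) + 2/v)/4 = 2 + (-1/(2*v) + 91/(4*(4 + v))) = 2 - 1/(2*v) + 91/(4*(4 + v)))
g(-34) + 31804 = (1/4)*(-8 + 8*(-34)**2 + 121*(-34))/(-34*(4 - 34)) + 31804 = (1/4)*(-1/34)*(-8 + 8*1156 - 4114)/(-30) + 31804 = (1/4)*(-1/34)*(-1/30)*(-8 + 9248 - 4114) + 31804 = (1/4)*(-1/34)*(-1/30)*5126 + 31804 = 2563/2040 + 31804 = 64882723/2040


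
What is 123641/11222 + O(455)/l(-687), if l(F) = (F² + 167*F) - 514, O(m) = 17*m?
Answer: 11048190384/1000794793 ≈ 11.039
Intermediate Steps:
l(F) = -514 + F² + 167*F
123641/11222 + O(455)/l(-687) = 123641/11222 + (17*455)/(-514 + (-687)² + 167*(-687)) = 123641*(1/11222) + 7735/(-514 + 471969 - 114729) = 123641/11222 + 7735/356726 = 11048190384/1000794793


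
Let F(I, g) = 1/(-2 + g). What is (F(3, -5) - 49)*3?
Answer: -1032/7 ≈ -147.43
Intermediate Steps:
(F(3, -5) - 49)*3 = (1/(-2 - 5) - 49)*3 = (1/(-7) - 49)*3 = (-1/7 - 49)*3 = -344/7*3 = -1032/7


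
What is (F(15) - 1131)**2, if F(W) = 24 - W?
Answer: 1258884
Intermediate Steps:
(F(15) - 1131)**2 = ((24 - 1*15) - 1131)**2 = ((24 - 15) - 1131)**2 = (9 - 1131)**2 = (-1122)**2 = 1258884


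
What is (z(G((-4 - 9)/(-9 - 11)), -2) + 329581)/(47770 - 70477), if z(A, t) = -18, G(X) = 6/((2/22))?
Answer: -329563/22707 ≈ -14.514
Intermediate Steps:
G(X) = 66 (G(X) = 6/((2*(1/22))) = 6/(1/11) = 6*11 = 66)
(z(G((-4 - 9)/(-9 - 11)), -2) + 329581)/(47770 - 70477) = (-18 + 329581)/(47770 - 70477) = 329563/(-22707) = 329563*(-1/22707) = -329563/22707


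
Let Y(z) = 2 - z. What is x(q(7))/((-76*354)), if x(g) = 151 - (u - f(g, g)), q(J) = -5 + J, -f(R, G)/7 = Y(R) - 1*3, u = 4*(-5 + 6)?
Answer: -7/1121 ≈ -0.0062444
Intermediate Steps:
u = 4 (u = 4*1 = 4)
f(R, G) = 7 + 7*R (f(R, G) = -7*((2 - R) - 1*3) = -7*((2 - R) - 3) = -7*(-1 - R) = 7 + 7*R)
x(g) = 154 + 7*g (x(g) = 151 - (4 - (7 + 7*g)) = 151 - (4 + (-7 - 7*g)) = 151 - (-3 - 7*g) = 151 + (3 + 7*g) = 154 + 7*g)
x(q(7))/((-76*354)) = (154 + 7*(-5 + 7))/((-76*354)) = (154 + 7*2)/(-26904) = (154 + 14)*(-1/26904) = 168*(-1/26904) = -7/1121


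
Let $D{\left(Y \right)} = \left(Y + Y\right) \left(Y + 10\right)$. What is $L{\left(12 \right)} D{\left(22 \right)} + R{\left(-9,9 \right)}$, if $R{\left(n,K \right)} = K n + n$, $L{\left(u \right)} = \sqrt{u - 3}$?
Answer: $4134$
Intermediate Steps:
$D{\left(Y \right)} = 2 Y \left(10 + Y\right)$
$L{\left(u \right)} = \sqrt{-3 + u}$
$R{\left(n,K \right)} = n + K n$
$L{\left(12 \right)} D{\left(22 \right)} + R{\left(-9,9 \right)} = \sqrt{-3 + 12} \cdot 2 \cdot 22 \left(10 + 22\right) - 9 \left(1 + 9\right) = \sqrt{9} \cdot 2 \cdot 22 \cdot 32 - 90 = 3 \cdot 1408 - 90 = 4224 - 90 = 4134$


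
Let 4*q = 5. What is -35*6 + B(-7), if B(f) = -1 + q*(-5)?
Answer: -869/4 ≈ -217.25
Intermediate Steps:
q = 5/4 (q = (¼)*5 = 5/4 ≈ 1.2500)
B(f) = -29/4 (B(f) = -1 + (5/4)*(-5) = -1 - 25/4 = -29/4)
-35*6 + B(-7) = -35*6 - 29/4 = -210 - 29/4 = -869/4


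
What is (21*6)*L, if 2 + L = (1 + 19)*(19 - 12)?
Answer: 17388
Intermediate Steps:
L = 138 (L = -2 + (1 + 19)*(19 - 12) = -2 + 20*7 = -2 + 140 = 138)
(21*6)*L = (21*6)*138 = 126*138 = 17388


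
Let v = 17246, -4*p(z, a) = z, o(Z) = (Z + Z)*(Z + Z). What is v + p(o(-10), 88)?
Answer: 17146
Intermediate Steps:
o(Z) = 4*Z**2 (o(Z) = (2*Z)*(2*Z) = 4*Z**2)
p(z, a) = -z/4
v + p(o(-10), 88) = 17246 - (-10)**2 = 17246 - 100 = 17146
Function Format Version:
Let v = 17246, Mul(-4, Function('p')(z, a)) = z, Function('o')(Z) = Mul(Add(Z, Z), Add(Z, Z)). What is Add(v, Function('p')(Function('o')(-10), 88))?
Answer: 17146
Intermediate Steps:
Function('o')(Z) = Mul(4, Pow(Z, 2)) (Function('o')(Z) = Mul(Mul(2, Z), Mul(2, Z)) = Mul(4, Pow(Z, 2)))
Function('p')(z, a) = Mul(Rational(-1, 4), z)
Add(v, Function('p')(Function('o')(-10), 88)) = Add(17246, Mul(Rational(-1, 4), Mul(4, Pow(-10, 2)))) = Add(17246, Mul(Rational(-1, 4), Mul(4, 100))) = Add(17246, Mul(Rational(-1, 4), 400)) = Add(17246, -100) = 17146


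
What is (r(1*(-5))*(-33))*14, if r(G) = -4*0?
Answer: 0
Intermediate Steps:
r(G) = 0
(r(1*(-5))*(-33))*14 = (0*(-33))*14 = 0*14 = 0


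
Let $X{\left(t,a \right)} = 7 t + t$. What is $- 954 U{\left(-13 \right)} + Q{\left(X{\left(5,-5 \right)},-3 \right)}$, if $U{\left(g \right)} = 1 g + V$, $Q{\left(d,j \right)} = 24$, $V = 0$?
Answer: $12426$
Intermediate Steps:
$X{\left(t,a \right)} = 8 t$
$U{\left(g \right)} = g$ ($U{\left(g \right)} = 1 g + 0 = g + 0 = g$)
$- 954 U{\left(-13 \right)} + Q{\left(X{\left(5,-5 \right)},-3 \right)} = \left(-954\right) \left(-13\right) + 24 = 12402 + 24 = 12426$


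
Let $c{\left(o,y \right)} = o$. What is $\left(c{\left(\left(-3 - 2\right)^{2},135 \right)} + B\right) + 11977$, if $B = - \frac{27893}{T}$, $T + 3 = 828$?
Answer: $\frac{9873757}{825} \approx 11968.0$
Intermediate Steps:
$T = 825$ ($T = -3 + 828 = 825$)
$B = - \frac{27893}{825} \approx -33.81$
$\left(c{\left(\left(-3 - 2\right)^{2},135 \right)} + B\right) + 11977 = \left(\left(-3 - 2\right)^{2} - \frac{27893}{825}\right) + 11977 = \left(\left(-5\right)^{2} - \frac{27893}{825}\right) + 11977 = \left(25 - \frac{27893}{825}\right) + 11977 = - \frac{7268}{825} + 11977 = \frac{9873757}{825}$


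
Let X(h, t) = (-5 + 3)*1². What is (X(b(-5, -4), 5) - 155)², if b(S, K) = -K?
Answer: 24649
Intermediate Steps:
X(h, t) = -2 (X(h, t) = -2*1 = -2)
(X(b(-5, -4), 5) - 155)² = (-2 - 155)² = (-157)² = 24649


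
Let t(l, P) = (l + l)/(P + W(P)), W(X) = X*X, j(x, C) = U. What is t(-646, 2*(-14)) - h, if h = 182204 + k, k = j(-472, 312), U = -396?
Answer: -34362035/189 ≈ -1.8181e+5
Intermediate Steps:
j(x, C) = -396
W(X) = X**2
k = -396
t(l, P) = 2*l/(P + P**2) (t(l, P) = (l + l)/(P + P**2) = (2*l)/(P + P**2) = 2*l/(P + P**2))
h = 181808 (h = 182204 - 396 = 181808)
t(-646, 2*(-14)) - h = 2*(-646)/((2*(-14))*(1 + 2*(-14))) - 1*181808 = 2*(-646)/(-28*(1 - 28)) - 181808 = 2*(-646)*(-1/28)/(-27) - 181808 = 2*(-646)*(-1/28)*(-1/27) - 181808 = -323/189 - 181808 = -34362035/189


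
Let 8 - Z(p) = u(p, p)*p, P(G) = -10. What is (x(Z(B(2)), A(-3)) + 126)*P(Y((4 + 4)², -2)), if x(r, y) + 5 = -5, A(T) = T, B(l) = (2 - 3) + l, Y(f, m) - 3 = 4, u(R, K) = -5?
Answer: -1160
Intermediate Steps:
Y(f, m) = 7 (Y(f, m) = 3 + 4 = 7)
B(l) = -1 + l
Z(p) = 8 + 5*p (Z(p) = 8 - (-5)*p = 8 + 5*p)
x(r, y) = -10 (x(r, y) = -5 - 5 = -10)
(x(Z(B(2)), A(-3)) + 126)*P(Y((4 + 4)², -2)) = (-10 + 126)*(-10) = 116*(-10) = -1160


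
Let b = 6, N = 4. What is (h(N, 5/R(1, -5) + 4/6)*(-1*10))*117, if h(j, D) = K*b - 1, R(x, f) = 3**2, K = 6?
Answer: -40950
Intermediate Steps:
R(x, f) = 9
h(j, D) = 35 (h(j, D) = 6*6 - 1 = 36 - 1 = 35)
(h(N, 5/R(1, -5) + 4/6)*(-1*10))*117 = (35*(-1*10))*117 = (35*(-10))*117 = -350*117 = -40950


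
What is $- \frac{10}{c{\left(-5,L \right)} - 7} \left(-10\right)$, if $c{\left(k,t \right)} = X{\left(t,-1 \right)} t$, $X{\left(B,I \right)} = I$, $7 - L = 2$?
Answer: $- \frac{25}{3} \approx -8.3333$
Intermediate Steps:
$L = 5$ ($L = 7 - 2 = 5$)
$c{\left(k,t \right)} = - t$
$- \frac{10}{c{\left(-5,L \right)} - 7} \left(-10\right) = - \frac{10}{\left(-1\right) 5 - 7} \left(-10\right) = - \frac{10}{-5 - 7} \left(-10\right) = - \frac{10}{-12} \left(-10\right) = \left(-10\right) \left(- \frac{1}{12}\right) \left(-10\right) = \frac{5}{6} \left(-10\right) = - \frac{25}{3}$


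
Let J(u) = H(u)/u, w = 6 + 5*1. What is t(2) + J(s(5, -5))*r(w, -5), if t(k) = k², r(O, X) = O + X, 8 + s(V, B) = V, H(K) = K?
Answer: 10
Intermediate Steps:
s(V, B) = -8 + V
w = 11 (w = 6 + 5 = 11)
J(u) = 1 (J(u) = u/u = 1)
t(2) + J(s(5, -5))*r(w, -5) = 2² + 1*(11 - 5) = 4 + 1*6 = 4 + 6 = 10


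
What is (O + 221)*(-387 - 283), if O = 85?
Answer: -205020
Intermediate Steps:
(O + 221)*(-387 - 283) = (85 + 221)*(-387 - 283) = 306*(-670) = -205020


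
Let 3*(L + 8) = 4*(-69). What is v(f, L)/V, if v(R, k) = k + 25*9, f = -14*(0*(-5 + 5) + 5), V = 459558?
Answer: 125/459558 ≈ 0.00027200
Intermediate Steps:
L = -100 (L = -8 + (4*(-69))/3 = -8 + (1/3)*(-276) = -8 - 92 = -100)
f = -70 (f = -14*(0*0 + 5) = -14*(0 + 5) = -14*5 = -70)
v(R, k) = 225 + k (v(R, k) = k + 225 = 225 + k)
v(f, L)/V = (225 - 100)/459558 = 125*(1/459558) = 125/459558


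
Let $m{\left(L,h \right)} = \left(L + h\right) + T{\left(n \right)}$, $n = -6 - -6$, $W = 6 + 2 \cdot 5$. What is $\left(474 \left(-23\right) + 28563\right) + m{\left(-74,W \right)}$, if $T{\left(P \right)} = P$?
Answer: $17603$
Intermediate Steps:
$W = 16$ ($W = 6 + 10 = 16$)
$n = 0$ ($n = -6 + 6 = 0$)
$m{\left(L,h \right)} = L + h$ ($m{\left(L,h \right)} = \left(L + h\right) + 0 = L + h$)
$\left(474 \left(-23\right) + 28563\right) + m{\left(-74,W \right)} = \left(474 \left(-23\right) + 28563\right) + \left(-74 + 16\right) = \left(-10902 + 28563\right) - 58 = 17661 - 58 = 17603$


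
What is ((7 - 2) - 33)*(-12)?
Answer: 336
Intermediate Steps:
((7 - 2) - 33)*(-12) = (5 - 33)*(-12) = -28*(-12) = 336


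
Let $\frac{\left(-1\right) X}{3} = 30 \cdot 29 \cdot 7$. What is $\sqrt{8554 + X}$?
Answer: $2 i \sqrt{2429} \approx 98.57 i$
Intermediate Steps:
$X = -18270$ ($X = - 3 \cdot 30 \cdot 29 \cdot 7 = - 3 \cdot 870 \cdot 7 = \left(-3\right) 6090 = -18270$)
$\sqrt{8554 + X} = \sqrt{8554 - 18270} = \sqrt{-9716} = 2 i \sqrt{2429}$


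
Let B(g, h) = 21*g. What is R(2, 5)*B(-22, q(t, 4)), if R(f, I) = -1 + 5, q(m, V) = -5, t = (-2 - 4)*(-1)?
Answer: -1848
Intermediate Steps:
t = 6 (t = -6*(-1) = 6)
R(f, I) = 4
R(2, 5)*B(-22, q(t, 4)) = 4*(21*(-22)) = 4*(-462) = -1848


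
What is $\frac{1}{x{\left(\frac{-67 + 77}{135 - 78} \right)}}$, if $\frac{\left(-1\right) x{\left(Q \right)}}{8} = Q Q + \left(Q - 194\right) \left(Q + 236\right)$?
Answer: $\frac{3249}{1189824608} \approx 2.7307 \cdot 10^{-6}$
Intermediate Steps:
$x{\left(Q \right)} = - 8 Q^{2} - 8 \left(-194 + Q\right) \left(236 + Q\right)$ ($x{\left(Q \right)} = - 8 \left(Q Q + \left(Q - 194\right) \left(Q + 236\right)\right) = - 8 \left(Q^{2} + \left(-194 + Q\right) \left(236 + Q\right)\right) = - 8 Q^{2} - 8 \left(-194 + Q\right) \left(236 + Q\right)$)
$\frac{1}{x{\left(\frac{-67 + 77}{135 - 78} \right)}} = \frac{1}{366272 - 336 \frac{-67 + 77}{135 - 78} - 16 \left(\frac{-67 + 77}{135 - 78}\right)^{2}} = \frac{1}{366272 - 336 \cdot \frac{10}{57} - 16 \left(\frac{10}{57}\right)^{2}} = \frac{1}{366272 - 336 \cdot 10 \cdot \frac{1}{57} - 16 \left(10 \cdot \frac{1}{57}\right)^{2}} = \frac{1}{366272 - \frac{1120}{19} - 16 \left(\frac{10}{57}\right)^{2}} = \frac{1}{366272 - \frac{1120}{19} - \frac{1600}{3249}} = \frac{1}{\frac{1189824608}{3249}} = \frac{3249}{1189824608}$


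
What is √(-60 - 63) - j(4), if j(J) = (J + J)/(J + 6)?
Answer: -⅘ + I*√123 ≈ -0.8 + 11.091*I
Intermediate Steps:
j(J) = 2*J/(6 + J) (j(J) = (2*J)/(6 + J) = 2*J/(6 + J))
√(-60 - 63) - j(4) = √(-60 - 63) - 2*4/(6 + 4) = √(-123) - 2*4/10 = I*√123 - 2*4/10 = I*√123 - 1*⅘ = I*√123 - ⅘ = -⅘ + I*√123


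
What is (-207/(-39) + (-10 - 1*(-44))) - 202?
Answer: -2115/13 ≈ -162.69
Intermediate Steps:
(-207/(-39) + (-10 - 1*(-44))) - 202 = (-207*(-1/39) + (-10 + 44)) - 202 = (69/13 + 34) - 202 = 511/13 - 202 = -2115/13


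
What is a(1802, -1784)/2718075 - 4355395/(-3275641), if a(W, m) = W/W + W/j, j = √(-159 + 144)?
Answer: 11838293540266/8903437911075 - 1802*I*√15/40771125 ≈ 1.3296 - 0.00017118*I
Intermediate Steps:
j = I*√15 (j = √(-15) = I*√15 ≈ 3.873*I)
a(W, m) = 1 - I*W*√15/15 (a(W, m) = W/W + W/((I*√15)) = 1 + W*(-I*√15/15) = 1 - I*W*√15/15)
a(1802, -1784)/2718075 - 4355395/(-3275641) = (1 - 1/15*I*1802*√15)/2718075 - 4355395/(-3275641) = (1 - 1802*I*√15/15)*(1/2718075) - 4355395*(-1/3275641) = (1/2718075 - 1802*I*√15/40771125) + 4355395/3275641 = 11838293540266/8903437911075 - 1802*I*√15/40771125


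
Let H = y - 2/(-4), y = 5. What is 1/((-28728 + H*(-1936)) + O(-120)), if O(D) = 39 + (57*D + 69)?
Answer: -1/46108 ≈ -2.1688e-5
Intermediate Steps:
O(D) = 108 + 57*D (O(D) = 39 + (69 + 57*D) = 108 + 57*D)
H = 11/2 (H = 5 - 2/(-4) = 5 - 2*(-1)/4 = 5 - 1*(-½) = 5 + ½ = 11/2 ≈ 5.5000)
1/((-28728 + H*(-1936)) + O(-120)) = 1/((-28728 + (11/2)*(-1936)) + (108 + 57*(-120))) = 1/((-28728 - 10648) + (108 - 6840)) = 1/(-39376 - 6732) = 1/(-46108) = -1/46108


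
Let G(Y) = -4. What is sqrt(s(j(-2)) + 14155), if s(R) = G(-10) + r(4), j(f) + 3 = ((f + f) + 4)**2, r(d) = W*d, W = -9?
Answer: sqrt(14115) ≈ 118.81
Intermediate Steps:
r(d) = -9*d
j(f) = -3 + (4 + 2*f)**2 (j(f) = -3 + ((f + f) + 4)**2 = -3 + (2*f + 4)**2 = -3 + (4 + 2*f)**2)
s(R) = -40 (s(R) = -4 - 9*4 = -4 - 36 = -40)
sqrt(s(j(-2)) + 14155) = sqrt(-40 + 14155) = sqrt(14115)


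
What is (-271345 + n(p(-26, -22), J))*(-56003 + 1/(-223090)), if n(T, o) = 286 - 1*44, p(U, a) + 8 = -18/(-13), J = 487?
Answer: 483868866356559/31870 ≈ 1.5183e+10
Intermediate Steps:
p(U, a) = -86/13 (p(U, a) = -8 - 18/(-13) = -8 - 18*(-1/13) = -8 + 18/13 = -86/13)
n(T, o) = 242 (n(T, o) = 286 - 44 = 242)
(-271345 + n(p(-26, -22), J))*(-56003 + 1/(-223090)) = (-271345 + 242)*(-56003 + 1/(-223090)) = -271103*(-56003 - 1/223090) = -271103*(-12493709271/223090) = 483868866356559/31870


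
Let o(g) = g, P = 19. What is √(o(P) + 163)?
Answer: √182 ≈ 13.491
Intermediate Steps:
√(o(P) + 163) = √(19 + 163) = √182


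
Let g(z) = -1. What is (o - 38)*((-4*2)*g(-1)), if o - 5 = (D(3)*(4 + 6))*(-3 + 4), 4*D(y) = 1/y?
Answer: -772/3 ≈ -257.33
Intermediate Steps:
D(y) = 1/(4*y)
o = 35/6 (o = 5 + (((¼)/3)*(4 + 6))*(-3 + 4) = 5 + (((¼)*(⅓))*10)*1 = 5 + ((1/12)*10)*1 = 5 + (⅚)*1 = 5 + ⅚ = 35/6 ≈ 5.8333)
(o - 38)*((-4*2)*g(-1)) = (35/6 - 38)*(-4*2*(-1)) = -(-772)*(-1)/3 = -193/6*8 = -772/3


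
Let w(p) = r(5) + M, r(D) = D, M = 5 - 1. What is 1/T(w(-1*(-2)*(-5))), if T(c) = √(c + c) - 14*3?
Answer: -7/291 - √2/582 ≈ -0.026485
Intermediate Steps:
M = 4
w(p) = 9 (w(p) = 5 + 4 = 9)
T(c) = -42 + √2*√c (T(c) = √(2*c) - 42 = √2*√c - 42 = -42 + √2*√c)
1/T(w(-1*(-2)*(-5))) = 1/(-42 + √2*√9) = 1/(-42 + √2*3) = 1/(-42 + 3*√2)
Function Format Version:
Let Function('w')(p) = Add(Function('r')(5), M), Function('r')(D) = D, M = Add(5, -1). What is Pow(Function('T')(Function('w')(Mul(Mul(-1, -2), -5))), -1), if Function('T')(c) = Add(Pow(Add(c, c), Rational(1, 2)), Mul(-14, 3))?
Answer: Add(Rational(-7, 291), Mul(Rational(-1, 582), Pow(2, Rational(1, 2)))) ≈ -0.026485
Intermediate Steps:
M = 4
Function('w')(p) = 9 (Function('w')(p) = Add(5, 4) = 9)
Function('T')(c) = Add(-42, Mul(Pow(2, Rational(1, 2)), Pow(c, Rational(1, 2)))) (Function('T')(c) = Add(Pow(Mul(2, c), Rational(1, 2)), -42) = Add(Mul(Pow(2, Rational(1, 2)), Pow(c, Rational(1, 2))), -42) = Add(-42, Mul(Pow(2, Rational(1, 2)), Pow(c, Rational(1, 2)))))
Pow(Function('T')(Function('w')(Mul(Mul(-1, -2), -5))), -1) = Pow(Add(-42, Mul(Pow(2, Rational(1, 2)), Pow(9, Rational(1, 2)))), -1) = Pow(Add(-42, Mul(Pow(2, Rational(1, 2)), 3)), -1) = Pow(Add(-42, Mul(3, Pow(2, Rational(1, 2)))), -1)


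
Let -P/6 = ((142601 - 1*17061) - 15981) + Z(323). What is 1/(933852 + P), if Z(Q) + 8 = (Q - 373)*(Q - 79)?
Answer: 1/349746 ≈ 2.8592e-6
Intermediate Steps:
Z(Q) = -8 + (-373 + Q)*(-79 + Q) (Z(Q) = -8 + (Q - 373)*(Q - 79) = -8 + (-373 + Q)*(-79 + Q))
P = -584106 (P = -6*(((142601 - 1*17061) - 15981) + (29459 + 323² - 452*323)) = -6*(((142601 - 17061) - 15981) + (29459 + 104329 - 145996)) = -6*((125540 - 15981) - 12208) = -6*(109559 - 12208) = -6*97351 = -584106)
1/(933852 + P) = 1/(933852 - 584106) = 1/349746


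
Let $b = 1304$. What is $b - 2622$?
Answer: $-1318$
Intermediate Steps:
$b - 2622 = 1304 - 2622 = -1318$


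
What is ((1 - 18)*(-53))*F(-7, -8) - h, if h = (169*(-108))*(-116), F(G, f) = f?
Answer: -2124440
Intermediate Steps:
h = 2117232 (h = -18252*(-116) = 2117232)
((1 - 18)*(-53))*F(-7, -8) - h = ((1 - 18)*(-53))*(-8) - 1*2117232 = -17*(-53)*(-8) - 2117232 = 901*(-8) - 2117232 = -7208 - 2117232 = -2124440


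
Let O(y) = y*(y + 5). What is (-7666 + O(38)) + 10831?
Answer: 4799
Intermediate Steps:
O(y) = y*(5 + y)
(-7666 + O(38)) + 10831 = (-7666 + 38*(5 + 38)) + 10831 = (-7666 + 38*43) + 10831 = (-7666 + 1634) + 10831 = -6032 + 10831 = 4799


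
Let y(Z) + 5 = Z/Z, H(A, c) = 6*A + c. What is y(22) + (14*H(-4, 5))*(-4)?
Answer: 1060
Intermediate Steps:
H(A, c) = c + 6*A
y(Z) = -4 (y(Z) = -5 + Z/Z = -5 + 1 = -4)
y(22) + (14*H(-4, 5))*(-4) = -4 + (14*(5 + 6*(-4)))*(-4) = -4 + (14*(5 - 24))*(-4) = -4 + (14*(-19))*(-4) = -4 - 266*(-4) = -4 + 1064 = 1060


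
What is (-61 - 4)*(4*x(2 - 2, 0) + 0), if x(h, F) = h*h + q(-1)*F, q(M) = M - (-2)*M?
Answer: 0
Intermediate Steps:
q(M) = 3*M (q(M) = M + 2*M = 3*M)
x(h, F) = h² - 3*F (x(h, F) = h*h + (3*(-1))*F = h² - 3*F)
(-61 - 4)*(4*x(2 - 2, 0) + 0) = (-61 - 4)*(4*((2 - 2)² - 3*0) + 0) = -65*(4*(0² + 0) + 0) = -65*(4*(0 + 0) + 0) = -65*(4*0 + 0) = -65*(0 + 0) = -65*0 = 0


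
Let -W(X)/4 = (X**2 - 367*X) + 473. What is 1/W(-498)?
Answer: -1/1724972 ≈ -5.7972e-7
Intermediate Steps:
W(X) = -1892 - 4*X**2 + 1468*X (W(X) = -4*((X**2 - 367*X) + 473) = -4*(473 + X**2 - 367*X) = -1892 - 4*X**2 + 1468*X)
1/W(-498) = 1/(-1892 - 4*(-498)**2 + 1468*(-498)) = 1/(-1892 - 4*248004 - 731064) = 1/(-1892 - 992016 - 731064) = 1/(-1724972) = -1/1724972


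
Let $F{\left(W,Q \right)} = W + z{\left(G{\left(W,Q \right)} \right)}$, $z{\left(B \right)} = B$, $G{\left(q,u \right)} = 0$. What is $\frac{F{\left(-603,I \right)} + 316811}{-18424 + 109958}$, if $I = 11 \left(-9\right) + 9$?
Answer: $\frac{158104}{45767} \approx 3.4545$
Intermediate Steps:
$I = -90$ ($I = -99 + 9 = -90$)
$F{\left(W,Q \right)} = W$ ($F{\left(W,Q \right)} = W + 0 = W$)
$\frac{F{\left(-603,I \right)} + 316811}{-18424 + 109958} = \frac{-603 + 316811}{-18424 + 109958} = \frac{316208}{91534} = 316208 \cdot \frac{1}{91534} = \frac{158104}{45767}$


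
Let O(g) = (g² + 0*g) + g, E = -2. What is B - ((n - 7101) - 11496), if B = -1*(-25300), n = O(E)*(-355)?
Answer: 44607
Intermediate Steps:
O(g) = g + g² (O(g) = (g² + 0) + g = g² + g = g + g²)
n = -710 (n = -2*(1 - 2)*(-355) = -2*(-1)*(-355) = 2*(-355) = -710)
B = 25300
B - ((n - 7101) - 11496) = 25300 - ((-710 - 7101) - 11496) = 25300 - (-7811 - 11496) = 25300 - 1*(-19307) = 25300 + 19307 = 44607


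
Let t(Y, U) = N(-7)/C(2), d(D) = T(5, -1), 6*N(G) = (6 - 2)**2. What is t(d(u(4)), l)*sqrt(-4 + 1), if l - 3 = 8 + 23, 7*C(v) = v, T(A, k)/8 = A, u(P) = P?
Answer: 28*I*sqrt(3)/3 ≈ 16.166*I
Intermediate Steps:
T(A, k) = 8*A
N(G) = 8/3 (N(G) = (6 - 2)**2/6 = (1/6)*4**2 = (1/6)*16 = 8/3)
C(v) = v/7
d(D) = 40 (d(D) = 8*5 = 40)
l = 34 (l = 3 + (8 + 23) = 3 + 31 = 34)
t(Y, U) = 28/3 (t(Y, U) = 8/(3*(((1/7)*2))) = 8/(3*(2/7)) = (8/3)*(7/2) = 28/3)
t(d(u(4)), l)*sqrt(-4 + 1) = 28*sqrt(-4 + 1)/3 = 28*sqrt(-3)/3 = 28*(I*sqrt(3))/3 = 28*I*sqrt(3)/3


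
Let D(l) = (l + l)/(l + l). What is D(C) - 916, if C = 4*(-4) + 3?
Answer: -915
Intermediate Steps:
C = -13 (C = -16 + 3 = -13)
D(l) = 1 (D(l) = (2*l)/((2*l)) = (2*l)*(1/(2*l)) = 1)
D(C) - 916 = 1 - 916 = -915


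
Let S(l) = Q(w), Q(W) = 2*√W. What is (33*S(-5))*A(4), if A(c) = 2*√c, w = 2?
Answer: 264*√2 ≈ 373.35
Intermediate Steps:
S(l) = 2*√2
(33*S(-5))*A(4) = (33*(2*√2))*(2*√4) = (66*√2)*(2*2) = (66*√2)*4 = 264*√2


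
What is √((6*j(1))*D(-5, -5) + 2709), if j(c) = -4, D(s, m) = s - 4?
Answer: 15*√13 ≈ 54.083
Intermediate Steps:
D(s, m) = -4 + s
√((6*j(1))*D(-5, -5) + 2709) = √((6*(-4))*(-4 - 5) + 2709) = √(-24*(-9) + 2709) = √(216 + 2709) = √2925 = 15*√13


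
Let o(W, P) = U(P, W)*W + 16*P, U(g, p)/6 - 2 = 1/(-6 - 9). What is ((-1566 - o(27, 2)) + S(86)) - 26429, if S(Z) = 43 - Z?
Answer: -141916/5 ≈ -28383.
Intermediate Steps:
U(g, p) = 58/5 (U(g, p) = 12 + 6/(-6 - 9) = 12 + 6/(-15) = 12 + 6*(-1/15) = 12 - ⅖ = 58/5)
o(W, P) = 16*P + 58*W/5 (o(W, P) = 58*W/5 + 16*P = 16*P + 58*W/5)
((-1566 - o(27, 2)) + S(86)) - 26429 = ((-1566 - (16*2 + (58/5)*27)) + (43 - 1*86)) - 26429 = ((-1566 - (32 + 1566/5)) + (43 - 86)) - 26429 = ((-1566 - 1*1726/5) - 43) - 26429 = ((-1566 - 1726/5) - 43) - 26429 = (-9556/5 - 43) - 26429 = -9771/5 - 26429 = -141916/5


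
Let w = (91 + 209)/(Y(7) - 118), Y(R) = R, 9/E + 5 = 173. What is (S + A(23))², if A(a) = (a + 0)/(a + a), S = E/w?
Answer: 7230721/31360000 ≈ 0.23057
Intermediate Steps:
E = 3/56 (E = 9/(-5 + 173) = 9/168 = 9*(1/168) = 3/56 ≈ 0.053571)
w = -100/37 (w = (91 + 209)/(7 - 118) = 300/(-111) = 300*(-1/111) = -100/37 ≈ -2.7027)
S = -111/5600 (S = 3/(56*(-100/37)) = (3/56)*(-37/100) = -111/5600 ≈ -0.019821)
A(a) = ½ (A(a) = a/((2*a)) = a*(1/(2*a)) = ½)
(S + A(23))² = (-111/5600 + ½)² = (2689/5600)² = 7230721/31360000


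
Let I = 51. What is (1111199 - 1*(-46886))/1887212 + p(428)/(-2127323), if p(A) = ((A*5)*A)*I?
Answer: -85691675110585/4014709493476 ≈ -21.344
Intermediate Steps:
p(A) = 255*A² (p(A) = ((A*5)*A)*51 = ((5*A)*A)*51 = (5*A²)*51 = 255*A²)
(1111199 - 1*(-46886))/1887212 + p(428)/(-2127323) = (1111199 - 1*(-46886))/1887212 + (255*428²)/(-2127323) = (1111199 + 46886)*(1/1887212) + (255*183184)*(-1/2127323) = 1158085*(1/1887212) + 46711920*(-1/2127323) = 1158085/1887212 - 46711920/2127323 = -85691675110585/4014709493476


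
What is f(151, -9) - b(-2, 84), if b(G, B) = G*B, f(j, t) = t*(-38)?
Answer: 510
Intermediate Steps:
f(j, t) = -38*t
b(G, B) = B*G
f(151, -9) - b(-2, 84) = -38*(-9) - 84*(-2) = 342 - 1*(-168) = 342 + 168 = 510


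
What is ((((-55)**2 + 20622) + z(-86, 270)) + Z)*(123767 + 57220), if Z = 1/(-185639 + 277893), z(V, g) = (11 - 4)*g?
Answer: 426385535643813/92254 ≈ 4.6219e+9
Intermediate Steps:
z(V, g) = 7*g
Z = 1/92254 ≈ 1.0840e-5
((((-55)**2 + 20622) + z(-86, 270)) + Z)*(123767 + 57220) = ((((-55)**2 + 20622) + 7*270) + 1/92254)*(123767 + 57220) = (((3025 + 20622) + 1890) + 1/92254)*180987 = ((23647 + 1890) + 1/92254)*180987 = (25537 + 1/92254)*180987 = (2355890399/92254)*180987 = 426385535643813/92254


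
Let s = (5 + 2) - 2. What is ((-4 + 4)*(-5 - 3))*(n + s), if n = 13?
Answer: 0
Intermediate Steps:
s = 5 (s = 7 - 2 = 5)
((-4 + 4)*(-5 - 3))*(n + s) = ((-4 + 4)*(-5 - 3))*(13 + 5) = (0*(-8))*18 = 0*18 = 0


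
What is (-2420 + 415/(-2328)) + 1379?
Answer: -2423863/2328 ≈ -1041.2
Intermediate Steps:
(-2420 + 415/(-2328)) + 1379 = (-2420 + 415*(-1/2328)) + 1379 = (-2420 - 415/2328) + 1379 = -5634175/2328 + 1379 = -2423863/2328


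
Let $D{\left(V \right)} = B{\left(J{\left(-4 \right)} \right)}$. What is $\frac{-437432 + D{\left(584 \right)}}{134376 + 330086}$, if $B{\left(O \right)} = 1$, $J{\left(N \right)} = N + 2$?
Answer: $- \frac{437431}{464462} \approx -0.9418$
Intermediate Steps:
$J{\left(N \right)} = 2 + N$
$D{\left(V \right)} = 1$
$\frac{-437432 + D{\left(584 \right)}}{134376 + 330086} = \frac{-437432 + 1}{134376 + 330086} = - \frac{437431}{464462}$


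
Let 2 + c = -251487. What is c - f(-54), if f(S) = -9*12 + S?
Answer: -251327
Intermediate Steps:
f(S) = -108 + S
c = -251489 (c = -2 - 251487 = -251489)
c - f(-54) = -251489 - (-108 - 54) = -251489 - 1*(-162) = -251489 + 162 = -251327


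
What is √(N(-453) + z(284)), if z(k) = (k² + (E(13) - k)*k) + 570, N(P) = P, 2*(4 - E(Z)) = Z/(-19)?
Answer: √487407/19 ≈ 36.745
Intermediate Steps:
E(Z) = 4 + Z/38 (E(Z) = 4 - Z/(2*(-19)) = 4 - Z*(-1)/(2*19) = 4 - (-1)*Z/38 = 4 + Z/38)
z(k) = 570 + k² + k*(165/38 - k) (z(k) = (k² + ((4 + (1/38)*13) - k)*k) + 570 = (k² + ((4 + 13/38) - k)*k) + 570 = (k² + (165/38 - k)*k) + 570 = (k² + k*(165/38 - k)) + 570 = 570 + k² + k*(165/38 - k))
√(N(-453) + z(284)) = √(-453 + (570 + (165/38)*284)) = √(-453 + (570 + 23430/19)) = √(-453 + 34260/19) = √(25653/19) = √487407/19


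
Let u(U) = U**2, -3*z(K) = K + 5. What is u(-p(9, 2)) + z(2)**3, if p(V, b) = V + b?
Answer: 2924/27 ≈ 108.30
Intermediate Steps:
z(K) = -5/3 - K/3 (z(K) = -(K + 5)/3 = -(5 + K)/3 = -5/3 - K/3)
u(-p(9, 2)) + z(2)**3 = (-(9 + 2))**2 + (-5/3 - 1/3*2)**3 = (-1*11)**2 + (-5/3 - 2/3)**3 = (-11)**2 + (-7/3)**3 = 121 - 343/27 = 2924/27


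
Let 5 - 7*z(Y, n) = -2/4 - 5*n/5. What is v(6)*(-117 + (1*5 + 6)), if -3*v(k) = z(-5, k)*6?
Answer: 2438/7 ≈ 348.29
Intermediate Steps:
z(Y, n) = 11/14 + n/7 (z(Y, n) = 5/7 - (-2/4 - 5*n/5)/7 = 5/7 - (-2*¼ - 5*n*(⅕))/7 = 5/7 - (-½ - n)/7 = 5/7 + (1/14 + n/7) = 11/14 + n/7)
v(k) = -11/7 - 2*k/7 (v(k) = -(11/14 + k/7)*6/3 = -(33/7 + 6*k/7)/3 = -11/7 - 2*k/7)
v(6)*(-117 + (1*5 + 6)) = (-11/7 - 2/7*6)*(-117 + (1*5 + 6)) = (-11/7 - 12/7)*(-117 + (5 + 6)) = -23*(-117 + 11)/7 = -23/7*(-106) = 2438/7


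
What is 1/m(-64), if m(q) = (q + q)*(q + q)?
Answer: 1/16384 ≈ 6.1035e-5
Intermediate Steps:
m(q) = 4*q**2 (m(q) = (2*q)*(2*q) = 4*q**2)
1/m(-64) = 1/(4*(-64)**2) = 1/(4*4096) = 1/16384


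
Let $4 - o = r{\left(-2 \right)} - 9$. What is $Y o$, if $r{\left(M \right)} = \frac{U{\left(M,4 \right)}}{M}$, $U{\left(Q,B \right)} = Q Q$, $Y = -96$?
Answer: $-1440$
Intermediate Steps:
$U{\left(Q,B \right)} = Q^{2}$
$r{\left(M \right)} = M$ ($r{\left(M \right)} = \frac{M^{2}}{M} = M$)
$o = 15$ ($o = 4 - \left(-2 - 9\right) = 4 - -11 = 4 + 11 = 15$)
$Y o = \left(-96\right) 15 = -1440$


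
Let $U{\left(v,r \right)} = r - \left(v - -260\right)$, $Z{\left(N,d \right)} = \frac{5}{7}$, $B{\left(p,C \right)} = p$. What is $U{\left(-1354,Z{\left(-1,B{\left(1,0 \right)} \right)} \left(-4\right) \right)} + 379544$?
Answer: $\frac{2664446}{7} \approx 3.8064 \cdot 10^{5}$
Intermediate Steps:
$Z{\left(N,d \right)} = \frac{5}{7}$ ($Z{\left(N,d \right)} = 5 \cdot \frac{1}{7} = \frac{5}{7}$)
$U{\left(v,r \right)} = -260 + r - v$ ($U{\left(v,r \right)} = r - \left(v + 260\right) = r - \left(260 + v\right) = -260 + r - v$)
$U{\left(-1354,Z{\left(-1,B{\left(1,0 \right)} \right)} \left(-4\right) \right)} + 379544 = \left(-260 + \frac{5}{7} \left(-4\right) - -1354\right) + 379544 = \left(-260 - \frac{20}{7} + 1354\right) + 379544 = \frac{7638}{7} + 379544 = \frac{2664446}{7}$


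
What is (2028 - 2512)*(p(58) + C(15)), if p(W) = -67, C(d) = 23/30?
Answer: 480854/15 ≈ 32057.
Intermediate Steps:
C(d) = 23/30 (C(d) = 23*(1/30) = 23/30)
(2028 - 2512)*(p(58) + C(15)) = (2028 - 2512)*(-67 + 23/30) = -484*(-1987/30) = 480854/15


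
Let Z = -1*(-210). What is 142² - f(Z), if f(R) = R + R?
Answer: 19744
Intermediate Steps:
Z = 210
f(R) = 2*R
142² - f(Z) = 142² - 2*210 = 20164 - 1*420 = 20164 - 420 = 19744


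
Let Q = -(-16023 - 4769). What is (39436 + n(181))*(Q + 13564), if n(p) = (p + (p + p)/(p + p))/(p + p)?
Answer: 245233368492/181 ≈ 1.3549e+9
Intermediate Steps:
Q = 20792 (Q = -1*(-20792) = 20792)
n(p) = (1 + p)/(2*p) (n(p) = (p + (2*p)/((2*p)))/((2*p)) = (p + (2*p)*(1/(2*p)))*(1/(2*p)) = (p + 1)*(1/(2*p)) = (1 + p)*(1/(2*p)) = (1 + p)/(2*p))
(39436 + n(181))*(Q + 13564) = (39436 + (1/2)*(1 + 181)/181)*(20792 + 13564) = (39436 + (1/2)*(1/181)*182)*34356 = (39436 + 91/181)*34356 = (7138007/181)*34356 = 245233368492/181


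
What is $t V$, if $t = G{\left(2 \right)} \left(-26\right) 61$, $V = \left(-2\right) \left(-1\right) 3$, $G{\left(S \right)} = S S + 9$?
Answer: $-123708$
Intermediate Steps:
$G{\left(S \right)} = 9 + S^{2}$ ($G{\left(S \right)} = S^{2} + 9 = 9 + S^{2}$)
$V = 6$ ($V = 2 \cdot 3 = 6$)
$t = -20618$ ($t = \left(9 + 2^{2}\right) \left(-26\right) 61 = \left(9 + 4\right) \left(-26\right) 61 = 13 \left(-26\right) 61 = \left(-338\right) 61 = -20618$)
$t V = \left(-20618\right) 6 = -123708$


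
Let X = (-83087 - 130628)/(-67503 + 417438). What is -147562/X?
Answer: 10327421694/42743 ≈ 2.4162e+5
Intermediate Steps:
X = -42743/69987 (X = -213715/349935 = -213715*1/349935 = -42743/69987 ≈ -0.61073)
-147562/X = -147562/(-42743/69987) = -147562*(-69987/42743) = 10327421694/42743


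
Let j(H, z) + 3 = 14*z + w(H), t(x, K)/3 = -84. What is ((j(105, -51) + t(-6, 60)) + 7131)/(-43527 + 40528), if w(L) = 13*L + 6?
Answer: -7533/2999 ≈ -2.5118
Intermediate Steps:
t(x, K) = -252 (t(x, K) = 3*(-84) = -252)
w(L) = 6 + 13*L
j(H, z) = 3 + 13*H + 14*z (j(H, z) = -3 + (14*z + (6 + 13*H)) = -3 + (6 + 13*H + 14*z) = 3 + 13*H + 14*z)
((j(105, -51) + t(-6, 60)) + 7131)/(-43527 + 40528) = (((3 + 13*105 + 14*(-51)) - 252) + 7131)/(-43527 + 40528) = (((3 + 1365 - 714) - 252) + 7131)/(-2999) = ((654 - 252) + 7131)*(-1/2999) = (402 + 7131)*(-1/2999) = 7533*(-1/2999) = -7533/2999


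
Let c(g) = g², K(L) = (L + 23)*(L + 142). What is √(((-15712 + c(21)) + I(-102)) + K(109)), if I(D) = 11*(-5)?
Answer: √17806 ≈ 133.44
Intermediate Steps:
K(L) = (23 + L)*(142 + L)
I(D) = -55
√(((-15712 + c(21)) + I(-102)) + K(109)) = √(((-15712 + 21²) - 55) + (3266 + 109² + 165*109)) = √(((-15712 + 441) - 55) + (3266 + 11881 + 17985)) = √((-15271 - 55) + 33132) = √(-15326 + 33132) = √17806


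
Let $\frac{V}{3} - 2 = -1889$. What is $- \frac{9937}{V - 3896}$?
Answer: $\frac{523}{503} \approx 1.0398$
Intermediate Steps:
$V = -5661$ ($V = 6 + 3 \left(-1889\right) = 6 - 5667 = -5661$)
$- \frac{9937}{V - 3896} = - \frac{9937}{-5661 - 3896} = - \frac{9937}{-9557} = \left(-9937\right) \left(- \frac{1}{9557}\right) = \frac{523}{503}$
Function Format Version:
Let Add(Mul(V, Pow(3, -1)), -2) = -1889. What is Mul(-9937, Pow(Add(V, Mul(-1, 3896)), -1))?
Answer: Rational(523, 503) ≈ 1.0398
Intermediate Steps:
V = -5661 (V = Add(6, Mul(3, -1889)) = Add(6, -5667) = -5661)
Mul(-9937, Pow(Add(V, Mul(-1, 3896)), -1)) = Mul(-9937, Pow(Add(-5661, Mul(-1, 3896)), -1)) = Mul(-9937, Pow(Add(-5661, -3896), -1)) = Mul(-9937, Pow(-9557, -1)) = Mul(-9937, Rational(-1, 9557)) = Rational(523, 503)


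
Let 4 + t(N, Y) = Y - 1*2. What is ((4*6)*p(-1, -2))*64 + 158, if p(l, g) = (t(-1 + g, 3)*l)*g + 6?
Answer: 158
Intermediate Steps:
t(N, Y) = -6 + Y (t(N, Y) = -4 + (Y - 1*2) = -4 + (Y - 2) = -4 + (-2 + Y) = -6 + Y)
p(l, g) = 6 - 3*g*l (p(l, g) = ((-6 + 3)*l)*g + 6 = (-3*l)*g + 6 = -3*g*l + 6 = 6 - 3*g*l)
((4*6)*p(-1, -2))*64 + 158 = ((4*6)*(6 - 3*(-2)*(-1)))*64 + 158 = (24*(6 - 6))*64 + 158 = (24*0)*64 + 158 = 0*64 + 158 = 0 + 158 = 158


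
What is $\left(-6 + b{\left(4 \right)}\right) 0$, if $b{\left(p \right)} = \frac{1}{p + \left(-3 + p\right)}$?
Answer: $0$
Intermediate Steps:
$b{\left(p \right)} = \frac{1}{-3 + 2 p}$
$\left(-6 + b{\left(4 \right)}\right) 0 = \left(-6 + \frac{1}{-3 + 2 \cdot 4}\right) 0 = \left(-6 + \frac{1}{-3 + 8}\right) 0 = \left(-6 + \frac{1}{5}\right) 0 = \left(- \frac{29}{5}\right) 0 = 0$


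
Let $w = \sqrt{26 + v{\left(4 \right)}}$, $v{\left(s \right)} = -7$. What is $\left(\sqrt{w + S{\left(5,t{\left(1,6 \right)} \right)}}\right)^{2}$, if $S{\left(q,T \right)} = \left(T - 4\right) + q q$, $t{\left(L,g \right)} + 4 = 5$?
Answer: $22 + \sqrt{19} \approx 26.359$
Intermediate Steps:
$t{\left(L,g \right)} = 1$ ($t{\left(L,g \right)} = -4 + 5 = 1$)
$S{\left(q,T \right)} = -4 + T + q^{2}$ ($S{\left(q,T \right)} = \left(T - 4\right) + q^{2} = \left(-4 + T\right) + q^{2} = -4 + T + q^{2}$)
$w = \sqrt{19}$ ($w = \sqrt{26 - 7} = \sqrt{19} \approx 4.3589$)
$\left(\sqrt{w + S{\left(5,t{\left(1,6 \right)} \right)}}\right)^{2} = \left(\sqrt{\sqrt{19} + \left(-4 + 1 + 5^{2}\right)}\right)^{2} = \left(\sqrt{\sqrt{19} + \left(-4 + 1 + 25\right)}\right)^{2} = \left(\sqrt{\sqrt{19} + 22}\right)^{2} = \left(\sqrt{22 + \sqrt{19}}\right)^{2} = 22 + \sqrt{19}$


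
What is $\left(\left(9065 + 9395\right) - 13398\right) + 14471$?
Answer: $19533$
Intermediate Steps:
$\left(\left(9065 + 9395\right) - 13398\right) + 14471 = \left(18460 - 13398\right) + 14471 = 5062 + 14471 = 19533$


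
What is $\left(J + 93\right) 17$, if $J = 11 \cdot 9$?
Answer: $3264$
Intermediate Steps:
$J = 99$
$\left(J + 93\right) 17 = \left(99 + 93\right) 17 = 192 \cdot 17 = 3264$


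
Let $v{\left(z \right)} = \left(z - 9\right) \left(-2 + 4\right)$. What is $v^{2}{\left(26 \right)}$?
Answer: $1156$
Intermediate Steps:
$v{\left(z \right)} = -18 + 2 z$ ($v{\left(z \right)} = \left(-9 + z\right) 2 = -18 + 2 z$)
$v^{2}{\left(26 \right)} = \left(-18 + 2 \cdot 26\right)^{2} = \left(-18 + 52\right)^{2} = 34^{2} = 1156$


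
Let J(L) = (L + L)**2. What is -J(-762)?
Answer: -2322576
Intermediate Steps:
J(L) = 4*L**2 (J(L) = (2*L)**2 = 4*L**2)
-J(-762) = -4*(-762)**2 = -4*580644 = -1*2322576 = -2322576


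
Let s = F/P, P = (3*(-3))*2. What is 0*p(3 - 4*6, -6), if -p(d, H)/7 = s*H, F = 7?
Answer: 0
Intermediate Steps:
P = -18 (P = -9*2 = -18)
s = -7/18 (s = 7/(-18) = 7*(-1/18) = -7/18 ≈ -0.38889)
p(d, H) = 49*H/18 (p(d, H) = -(-49)*H/18 = 49*H/18)
0*p(3 - 4*6, -6) = 0*((49/18)*(-6)) = 0*(-49/3) = 0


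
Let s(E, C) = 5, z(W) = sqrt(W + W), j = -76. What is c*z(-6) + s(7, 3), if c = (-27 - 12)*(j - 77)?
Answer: 5 + 11934*I*sqrt(3) ≈ 5.0 + 20670.0*I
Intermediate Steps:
z(W) = sqrt(2)*sqrt(W) (z(W) = sqrt(2*W) = sqrt(2)*sqrt(W))
c = 5967 (c = (-27 - 12)*(-76 - 77) = -39*(-153) = 5967)
c*z(-6) + s(7, 3) = 5967*(sqrt(2)*sqrt(-6)) + 5 = 5967*(sqrt(2)*(I*sqrt(6))) + 5 = 5967*(2*I*sqrt(3)) + 5 = 11934*I*sqrt(3) + 5 = 5 + 11934*I*sqrt(3)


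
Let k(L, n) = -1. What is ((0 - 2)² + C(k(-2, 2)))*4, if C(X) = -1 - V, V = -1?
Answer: 16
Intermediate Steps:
C(X) = 0 (C(X) = -1 - 1*(-1) = -1 + 1 = 0)
((0 - 2)² + C(k(-2, 2)))*4 = ((0 - 2)² + 0)*4 = ((-2)² + 0)*4 = (4 + 0)*4 = 4*4 = 16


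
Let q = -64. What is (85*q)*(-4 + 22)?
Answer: -97920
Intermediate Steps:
(85*q)*(-4 + 22) = (85*(-64))*(-4 + 22) = -5440*18 = -97920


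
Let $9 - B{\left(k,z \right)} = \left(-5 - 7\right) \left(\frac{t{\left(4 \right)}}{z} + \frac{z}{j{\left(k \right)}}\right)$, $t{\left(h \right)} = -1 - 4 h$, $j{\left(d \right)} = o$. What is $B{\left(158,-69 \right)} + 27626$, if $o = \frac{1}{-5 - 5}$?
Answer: $\frac{826113}{23} \approx 35918.0$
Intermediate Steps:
$o = - \frac{1}{10}$ ($o = \frac{1}{-10} = - \frac{1}{10} \approx -0.1$)
$j{\left(d \right)} = - \frac{1}{10}$
$B{\left(k,z \right)} = 9 - \frac{204}{z} - 120 z$ ($B{\left(k,z \right)} = 9 - \left(-5 - 7\right) \left(\frac{-1 - 16}{z} + \frac{z}{- \frac{1}{10}}\right) = 9 - - 12 \left(\frac{-1 - 16}{z} + z \left(-10\right)\right) = 9 - - 12 \left(- \frac{17}{z} - 10 z\right) = 9 - \left(120 z + \frac{204}{z}\right) = 9 - \frac{204}{z} - 120 z$)
$B{\left(158,-69 \right)} + 27626 = \left(9 - \frac{204}{-69} - -8280\right) + 27626 = \left(9 - - \frac{68}{23} + 8280\right) + 27626 = \left(9 + \frac{68}{23} + 8280\right) + 27626 = \frac{190715}{23} + 27626 = \frac{826113}{23}$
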